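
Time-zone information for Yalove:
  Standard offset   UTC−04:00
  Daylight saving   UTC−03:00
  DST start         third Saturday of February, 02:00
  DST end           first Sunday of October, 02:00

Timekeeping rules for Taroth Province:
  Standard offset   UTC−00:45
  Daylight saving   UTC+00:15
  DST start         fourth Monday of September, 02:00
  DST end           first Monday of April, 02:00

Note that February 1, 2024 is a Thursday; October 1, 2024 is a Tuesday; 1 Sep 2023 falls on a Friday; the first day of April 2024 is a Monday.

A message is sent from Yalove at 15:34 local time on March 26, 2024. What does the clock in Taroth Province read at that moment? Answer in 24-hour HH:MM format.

1 February 2024 is a Thursday, so the first Saturday is February 3 and the third is February 17.
1 October 2024 is a Tuesday, so the first Sunday is October 6.
Daylight saving runs 17 February – 6 October; March 26, 2024 is inside that window, so Yalove is at UTC−03:00.
15:34 Yalove + 3h = 18:34 UTC.
1 September 2023 is a Friday, so the first Monday is September 4 and the fourth is September 25.
1 April 2024 is a Monday, so the first Monday is April 1.
At the standard offset (UTC−00:45), 18:34 UTC − 0h45m = 17:49 Taroth Province standard time.
The standard-time date in Taroth Province, March 26, 2024, falls between 25 September 2023 and 1 April 2024, so daylight saving is in effect and Taroth Province is at UTC+00:15.
18:34 UTC + 0h15m = 18:49 Taroth Province.

18:49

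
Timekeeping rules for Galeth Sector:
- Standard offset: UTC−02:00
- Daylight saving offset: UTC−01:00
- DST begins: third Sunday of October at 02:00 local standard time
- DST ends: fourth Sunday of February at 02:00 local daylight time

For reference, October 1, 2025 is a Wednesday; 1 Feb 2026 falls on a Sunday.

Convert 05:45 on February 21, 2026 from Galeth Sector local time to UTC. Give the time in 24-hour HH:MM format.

06:45

1 October 2025 is a Wednesday, so the first Sunday is October 5 and the third is October 19.
1 February 2026 is a Sunday, so the first Sunday is February 1 and the fourth is February 22.
February 21, 2026 lies within the daylight-saving period (19 October 2025 – 22 February 2026), so Galeth Sector is on daylight time, UTC−01:00.
05:45 local + 1h = 06:45 UTC.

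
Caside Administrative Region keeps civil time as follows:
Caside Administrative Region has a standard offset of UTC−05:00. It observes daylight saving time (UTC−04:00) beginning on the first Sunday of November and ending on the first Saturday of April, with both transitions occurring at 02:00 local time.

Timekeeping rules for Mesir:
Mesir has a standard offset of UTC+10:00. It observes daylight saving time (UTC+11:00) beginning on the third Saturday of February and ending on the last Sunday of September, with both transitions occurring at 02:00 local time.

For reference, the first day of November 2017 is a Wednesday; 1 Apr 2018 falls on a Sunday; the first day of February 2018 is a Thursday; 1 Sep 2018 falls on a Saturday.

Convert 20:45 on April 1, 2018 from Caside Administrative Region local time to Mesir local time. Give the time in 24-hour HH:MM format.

1 November 2017 is a Wednesday, so the first Sunday is November 5.
1 April 2018 is a Sunday, so the first Saturday is April 7.
Daylight saving runs 5 November 2017 – 7 April 2018; April 1, 2018 is inside that window, so Caside Administrative Region is at UTC−04:00.
20:45 Caside Administrative Region + 4h = 00:45 UTC (rolling into the next day, 2 April 2018).
1 February 2018 is a Thursday, so the first Saturday is February 3 and the third is February 17.
1 September 2018 is a Saturday, so Sundays fall on 2, 9, 16, 23, 30; the last is September 30.
At the standard offset (UTC+10:00), 00:45 UTC + 10h = 10:45 Mesir standard time.
The standard-time date in Mesir, April 2, 2018, lies within the daylight-saving period (17 February – 30 September), so Mesir is on daylight time, UTC+11:00.
00:45 UTC + 11h = 11:45 Mesir.

11:45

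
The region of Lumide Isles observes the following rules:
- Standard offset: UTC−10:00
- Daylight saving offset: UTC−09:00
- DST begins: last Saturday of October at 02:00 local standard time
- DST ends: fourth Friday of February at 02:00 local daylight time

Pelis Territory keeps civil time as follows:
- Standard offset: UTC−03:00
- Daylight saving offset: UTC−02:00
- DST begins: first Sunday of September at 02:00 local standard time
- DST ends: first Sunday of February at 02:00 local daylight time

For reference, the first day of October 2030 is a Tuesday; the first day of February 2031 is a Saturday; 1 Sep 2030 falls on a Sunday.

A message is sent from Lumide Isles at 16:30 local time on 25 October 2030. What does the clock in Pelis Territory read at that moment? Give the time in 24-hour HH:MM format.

1 October 2030 is a Tuesday, so Saturdays fall on 5, 12, 19, 26; the last is October 26.
1 February 2031 is a Saturday, so the first Friday is February 7 and the fourth is February 28.
25 October 2030 does not fall between 26 October 2030 and 28 February 2031, so daylight saving is not in effect and Lumide Isles is at UTC−10:00.
16:30 Lumide Isles + 10h = 02:30 UTC (rolling into the next day, 26 October 2030).
1 September 2030 is a Sunday, so the first Sunday is September 1.
1 February 2031 is a Saturday, so the first Sunday is February 2.
At the standard offset (UTC−03:00), 02:30 UTC − 3h = 23:30 Pelis Territory standard time (rolling into the previous day, 25 October 2030).
The standard-time date in Pelis Territory, 25 October 2030, falls between 1 September 2030 and 2 February 2031, so daylight saving is in effect and Pelis Territory is at UTC−02:00.
02:30 UTC − 2h = 00:30 Pelis Territory.

00:30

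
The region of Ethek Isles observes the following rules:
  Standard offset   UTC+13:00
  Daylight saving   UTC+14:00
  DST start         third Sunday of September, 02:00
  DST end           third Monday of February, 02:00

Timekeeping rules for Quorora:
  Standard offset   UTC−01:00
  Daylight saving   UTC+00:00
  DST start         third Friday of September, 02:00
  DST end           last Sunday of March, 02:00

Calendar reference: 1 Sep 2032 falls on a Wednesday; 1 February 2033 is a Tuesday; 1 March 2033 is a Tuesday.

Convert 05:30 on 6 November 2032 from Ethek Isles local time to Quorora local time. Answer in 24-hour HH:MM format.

1 September 2032 is a Wednesday, so the first Sunday is September 5 and the third is September 19.
1 February 2033 is a Tuesday, so the first Monday is February 7 and the third is February 21.
6 November 2032 lies within the daylight-saving period (19 September 2032 – 21 February 2033), so Ethek Isles is on daylight time, UTC+14:00.
05:30 Ethek Isles − 14h = 15:30 UTC (rolling into the previous day, 5 November 2032).
1 September 2032 is a Wednesday, so the first Friday is September 3 and the third is September 17.
1 March 2033 is a Tuesday, so Sundays fall on 6, 13, 20, 27; the last is March 27.
At the standard offset (UTC−01:00), 15:30 UTC − 1h = 14:30 Quorora standard time.
The standard-time date in Quorora, 5 November 2032, falls between 17 September 2032 and 27 March 2033, so daylight saving is in effect and Quorora is at UTC+00:00.
15:30 UTC + 0h = 15:30 Quorora.

15:30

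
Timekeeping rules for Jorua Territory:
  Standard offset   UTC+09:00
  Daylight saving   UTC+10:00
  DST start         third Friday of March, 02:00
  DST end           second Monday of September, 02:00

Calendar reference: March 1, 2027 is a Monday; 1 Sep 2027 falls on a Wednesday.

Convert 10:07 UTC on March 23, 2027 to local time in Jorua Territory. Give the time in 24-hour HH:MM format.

1 March 2027 is a Monday, so the first Friday is March 5 and the third is March 19.
1 September 2027 is a Wednesday, so the first Monday is September 6 and the second is September 13.
At the standard offset (UTC+09:00), 10:07 UTC + 9h = 19:07 Jorua Territory standard time.
The standard-time date in Jorua Territory, March 23, 2027, falls between 19 March and 13 September, so daylight saving is in effect and Jorua Territory is at UTC+10:00.
10:07 UTC + 10h = 20:07 local.

20:07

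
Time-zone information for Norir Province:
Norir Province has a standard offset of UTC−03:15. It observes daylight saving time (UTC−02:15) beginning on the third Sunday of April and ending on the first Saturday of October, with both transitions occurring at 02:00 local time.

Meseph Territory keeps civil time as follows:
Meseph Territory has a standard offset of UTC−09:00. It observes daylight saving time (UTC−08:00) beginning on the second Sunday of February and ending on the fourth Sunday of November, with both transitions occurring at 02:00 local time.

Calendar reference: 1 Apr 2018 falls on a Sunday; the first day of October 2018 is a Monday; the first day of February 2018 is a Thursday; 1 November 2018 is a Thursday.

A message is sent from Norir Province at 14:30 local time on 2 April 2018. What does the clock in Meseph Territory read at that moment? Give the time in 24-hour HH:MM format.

09:45

1 April 2018 is a Sunday, so the first Sunday is April 1 and the third is April 15.
1 October 2018 is a Monday, so the first Saturday is October 6.
2 April 2018 does not fall between 15 April and 6 October, so daylight saving is not in effect and Norir Province is at UTC−03:15.
14:30 Norir Province + 3h15m = 17:45 UTC.
1 February 2018 is a Thursday, so the first Sunday is February 4 and the second is February 11.
1 November 2018 is a Thursday, so the first Sunday is November 4 and the fourth is November 25.
At the standard offset (UTC−09:00), 17:45 UTC − 9h = 08:45 Meseph Territory standard time.
The standard-time date in Meseph Territory, 2 April 2018, falls between 11 February and 25 November, so daylight saving is in effect and Meseph Territory is at UTC−08:00.
17:45 UTC − 8h = 09:45 Meseph Territory.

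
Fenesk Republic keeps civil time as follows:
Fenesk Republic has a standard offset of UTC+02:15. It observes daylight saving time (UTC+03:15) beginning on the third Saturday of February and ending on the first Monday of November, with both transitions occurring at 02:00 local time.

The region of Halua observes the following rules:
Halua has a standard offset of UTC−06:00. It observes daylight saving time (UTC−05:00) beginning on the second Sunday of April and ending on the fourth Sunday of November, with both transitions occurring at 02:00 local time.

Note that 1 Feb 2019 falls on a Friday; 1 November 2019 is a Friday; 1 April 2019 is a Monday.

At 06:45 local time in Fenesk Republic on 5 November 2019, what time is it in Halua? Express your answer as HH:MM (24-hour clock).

1 February 2019 is a Friday, so the first Saturday is February 2 and the third is February 16.
1 November 2019 is a Friday, so the first Monday is November 4.
Daylight saving runs 16 February – 4 November; 5 November 2019 is outside that window, so Fenesk Republic is on standard time at UTC+02:15.
06:45 Fenesk Republic − 2h15m = 04:30 UTC.
1 April 2019 is a Monday, so the first Sunday is April 7 and the second is April 14.
1 November 2019 is a Friday, so the first Sunday is November 3 and the fourth is November 24.
At the standard offset (UTC−06:00), 04:30 UTC − 6h = 22:30 Halua standard time (rolling into the previous day, 4 November 2019).
Daylight saving runs 14 April – 24 November; the standard-time date in Halua, 4 November 2019, is inside that window, so Halua is at UTC−05:00.
04:30 UTC − 5h = 23:30 Halua (rolling into the previous day, 4 November 2019).

23:30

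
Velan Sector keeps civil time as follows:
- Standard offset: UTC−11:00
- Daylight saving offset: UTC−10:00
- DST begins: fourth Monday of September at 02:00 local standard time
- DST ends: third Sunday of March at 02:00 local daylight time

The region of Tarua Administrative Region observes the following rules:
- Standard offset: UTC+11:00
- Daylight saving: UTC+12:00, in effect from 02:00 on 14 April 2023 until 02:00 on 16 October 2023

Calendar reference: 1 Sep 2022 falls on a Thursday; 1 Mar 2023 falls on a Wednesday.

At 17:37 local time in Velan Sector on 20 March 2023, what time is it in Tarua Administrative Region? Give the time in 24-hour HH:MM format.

15:37

1 September 2022 is a Thursday, so the first Monday is September 5 and the fourth is September 26.
1 March 2023 is a Wednesday, so the first Sunday is March 5 and the third is March 19.
20 March 2023 does not fall between 26 September 2022 and 19 March 2023, so daylight saving is not in effect and Velan Sector is at UTC−11:00.
17:37 Velan Sector + 11h = 04:37 UTC (rolling into the next day, 21 March 2023).
At the standard offset (UTC+11:00), 04:37 UTC + 11h = 15:37 Tarua Administrative Region standard time.
The standard-time date in Tarua Administrative Region, 21 March 2023, does not fall between 14 April and 16 October, so daylight saving is not in effect and Tarua Administrative Region is at UTC+11:00.
04:37 UTC + 11h = 15:37 Tarua Administrative Region.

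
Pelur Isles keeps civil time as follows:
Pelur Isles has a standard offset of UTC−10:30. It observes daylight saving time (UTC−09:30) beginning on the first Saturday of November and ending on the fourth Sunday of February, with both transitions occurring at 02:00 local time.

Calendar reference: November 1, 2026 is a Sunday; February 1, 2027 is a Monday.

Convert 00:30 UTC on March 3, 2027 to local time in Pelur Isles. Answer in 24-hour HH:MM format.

14:00

1 November 2026 is a Sunday, so the first Saturday is November 7.
1 February 2027 is a Monday, so the first Sunday is February 7 and the fourth is February 28.
At the standard offset (UTC−10:30), 00:30 UTC − 10h30m = 14:00 Pelur Isles standard time (rolling into the previous day, 2 March 2027).
The standard-time date in Pelur Isles, March 2, 2027, does not fall between 7 November 2026 and 28 February 2027, so daylight saving is not in effect and Pelur Isles is at UTC−10:30.
00:30 UTC − 10h30m = 14:00 local (rolling into the previous day, 2 March 2027).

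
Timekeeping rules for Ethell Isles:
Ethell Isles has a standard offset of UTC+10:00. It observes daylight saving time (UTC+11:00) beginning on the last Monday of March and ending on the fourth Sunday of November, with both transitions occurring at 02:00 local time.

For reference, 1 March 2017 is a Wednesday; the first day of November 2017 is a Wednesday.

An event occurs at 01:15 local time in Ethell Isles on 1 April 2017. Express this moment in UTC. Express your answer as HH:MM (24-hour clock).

1 March 2017 is a Wednesday, so Mondays fall on 6, 13, 20, 27; the last is March 27.
1 November 2017 is a Wednesday, so the first Sunday is November 5 and the fourth is November 26.
1 April 2017 lies within the daylight-saving period (27 March – 26 November), so Ethell Isles is on daylight time, UTC+11:00.
01:15 local − 11h = 14:15 UTC (rolling into the previous day, 31 March 2017).

14:15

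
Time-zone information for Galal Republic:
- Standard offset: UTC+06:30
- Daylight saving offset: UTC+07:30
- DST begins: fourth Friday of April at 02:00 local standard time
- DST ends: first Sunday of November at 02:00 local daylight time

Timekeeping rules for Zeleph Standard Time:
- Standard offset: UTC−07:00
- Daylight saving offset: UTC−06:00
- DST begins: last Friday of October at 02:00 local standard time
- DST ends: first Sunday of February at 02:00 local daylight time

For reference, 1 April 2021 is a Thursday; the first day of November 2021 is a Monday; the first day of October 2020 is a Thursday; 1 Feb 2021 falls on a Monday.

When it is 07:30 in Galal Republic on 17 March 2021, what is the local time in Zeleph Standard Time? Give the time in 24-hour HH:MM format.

18:00

1 April 2021 is a Thursday, so the first Friday is April 2 and the fourth is April 23.
1 November 2021 is a Monday, so the first Sunday is November 7.
17 March 2021 does not fall between 23 April and 7 November, so daylight saving is not in effect and Galal Republic is at UTC+06:30.
07:30 Galal Republic − 6h30m = 01:00 UTC.
1 October 2020 is a Thursday, so Fridays fall on 2, 9, 16, 23, 30; the last is October 30.
1 February 2021 is a Monday, so the first Sunday is February 7.
At the standard offset (UTC−07:00), 01:00 UTC − 7h = 18:00 Zeleph Standard Time standard time (rolling into the previous day, 16 March 2021).
The standard-time date in Zeleph Standard Time, 16 March 2021, does not fall between 30 October 2020 and 7 February 2021, so daylight saving is not in effect and Zeleph Standard Time is at UTC−07:00.
01:00 UTC − 7h = 18:00 Zeleph Standard Time (rolling into the previous day, 16 March 2021).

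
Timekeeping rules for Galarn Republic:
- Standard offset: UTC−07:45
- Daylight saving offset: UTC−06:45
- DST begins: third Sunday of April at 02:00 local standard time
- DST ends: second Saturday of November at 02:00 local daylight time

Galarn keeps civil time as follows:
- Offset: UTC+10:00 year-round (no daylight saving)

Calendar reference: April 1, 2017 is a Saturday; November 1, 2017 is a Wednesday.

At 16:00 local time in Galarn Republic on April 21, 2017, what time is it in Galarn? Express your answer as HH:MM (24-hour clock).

1 April 2017 is a Saturday, so the first Sunday is April 2 and the third is April 16.
1 November 2017 is a Wednesday, so the first Saturday is November 4 and the second is November 11.
April 21, 2017 lies within the daylight-saving period (16 April – 11 November), so Galarn Republic is on daylight time, UTC−06:45.
16:00 Galarn Republic + 6h45m = 22:45 UTC.
Galarn has no daylight saving, so its offset is UTC+10:00 year-round.
22:45 UTC + 10h = 08:45 Galarn (rolling into the next day, 22 April 2017).

08:45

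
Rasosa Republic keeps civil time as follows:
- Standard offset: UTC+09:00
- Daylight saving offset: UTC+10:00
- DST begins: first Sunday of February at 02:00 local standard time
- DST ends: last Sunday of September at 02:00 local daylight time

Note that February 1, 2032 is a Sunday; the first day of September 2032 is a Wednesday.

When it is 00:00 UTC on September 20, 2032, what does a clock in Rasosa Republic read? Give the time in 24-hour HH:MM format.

1 February 2032 is a Sunday, so the first Sunday is February 1.
1 September 2032 is a Wednesday, so Sundays fall on 5, 12, 19, 26; the last is September 26.
At the standard offset (UTC+09:00), 00:00 UTC + 9h = 09:00 Rasosa Republic standard time.
The standard-time date in Rasosa Republic, September 20, 2032, falls between 1 February and 26 September, so daylight saving is in effect and Rasosa Republic is at UTC+10:00.
00:00 UTC + 10h = 10:00 local.

10:00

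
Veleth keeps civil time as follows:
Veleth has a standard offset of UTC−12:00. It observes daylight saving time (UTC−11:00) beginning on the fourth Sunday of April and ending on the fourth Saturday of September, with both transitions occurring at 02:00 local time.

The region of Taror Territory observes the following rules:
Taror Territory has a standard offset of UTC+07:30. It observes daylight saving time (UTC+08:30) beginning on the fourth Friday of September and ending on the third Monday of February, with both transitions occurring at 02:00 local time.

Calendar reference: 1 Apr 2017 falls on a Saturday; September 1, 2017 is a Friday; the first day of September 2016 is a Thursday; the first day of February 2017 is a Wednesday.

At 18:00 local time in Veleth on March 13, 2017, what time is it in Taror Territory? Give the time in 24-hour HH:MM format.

1 April 2017 is a Saturday, so the first Sunday is April 2 and the fourth is April 23.
1 September 2017 is a Friday, so the first Saturday is September 2 and the fourth is September 23.
March 13, 2017 is outside the daylight-saving period (23 April – 23 September), so Veleth is on standard time, UTC−12:00.
18:00 Veleth + 12h = 06:00 UTC (rolling into the next day, 14 March 2017).
1 September 2016 is a Thursday, so the first Friday is September 2 and the fourth is September 23.
1 February 2017 is a Wednesday, so the first Monday is February 6 and the third is February 20.
At the standard offset (UTC+07:30), 06:00 UTC + 7h30m = 13:30 Taror Territory standard time.
The standard-time date in Taror Territory, March 14, 2017, does not fall between 23 September 2016 and 20 February 2017, so daylight saving is not in effect and Taror Territory is at UTC+07:30.
06:00 UTC + 7h30m = 13:30 Taror Territory.

13:30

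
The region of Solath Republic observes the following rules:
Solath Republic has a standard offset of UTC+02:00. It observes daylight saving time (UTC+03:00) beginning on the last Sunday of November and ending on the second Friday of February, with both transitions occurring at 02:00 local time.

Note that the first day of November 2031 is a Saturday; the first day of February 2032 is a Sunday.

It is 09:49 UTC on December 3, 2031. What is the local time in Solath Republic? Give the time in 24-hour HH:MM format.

1 November 2031 is a Saturday, so Sundays fall on 2, 9, 16, 23, 30; the last is November 30.
1 February 2032 is a Sunday, so the first Friday is February 6 and the second is February 13.
At the standard offset (UTC+02:00), 09:49 UTC + 2h = 11:49 Solath Republic standard time.
The standard-time date in Solath Republic, December 3, 2031, falls between 30 November 2031 and 13 February 2032, so daylight saving is in effect and Solath Republic is at UTC+03:00.
09:49 UTC + 3h = 12:49 local.

12:49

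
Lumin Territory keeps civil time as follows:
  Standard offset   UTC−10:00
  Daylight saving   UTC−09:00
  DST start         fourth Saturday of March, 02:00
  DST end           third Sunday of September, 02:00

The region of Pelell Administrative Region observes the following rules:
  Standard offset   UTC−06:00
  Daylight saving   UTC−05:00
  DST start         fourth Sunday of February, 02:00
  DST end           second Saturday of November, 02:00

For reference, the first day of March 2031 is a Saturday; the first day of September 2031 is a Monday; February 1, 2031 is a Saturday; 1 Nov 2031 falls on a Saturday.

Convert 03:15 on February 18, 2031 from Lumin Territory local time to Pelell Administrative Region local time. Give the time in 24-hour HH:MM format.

1 March 2031 is a Saturday, so the first Saturday is March 1 and the fourth is March 22.
1 September 2031 is a Monday, so the first Sunday is September 7 and the third is September 21.
Daylight saving runs 22 March – 21 September; February 18, 2031 is outside that window, so Lumin Territory is on standard time at UTC−10:00.
03:15 Lumin Territory + 10h = 13:15 UTC.
1 February 2031 is a Saturday, so the first Sunday is February 2 and the fourth is February 23.
1 November 2031 is a Saturday, so the first Saturday is November 1 and the second is November 8.
At the standard offset (UTC−06:00), 13:15 UTC − 6h = 07:15 Pelell Administrative Region standard time.
Daylight saving runs 23 February – 8 November; the standard-time date in Pelell Administrative Region, February 18, 2031, is outside that window, so Pelell Administrative Region is on standard time at UTC−06:00.
13:15 UTC − 6h = 07:15 Pelell Administrative Region.

07:15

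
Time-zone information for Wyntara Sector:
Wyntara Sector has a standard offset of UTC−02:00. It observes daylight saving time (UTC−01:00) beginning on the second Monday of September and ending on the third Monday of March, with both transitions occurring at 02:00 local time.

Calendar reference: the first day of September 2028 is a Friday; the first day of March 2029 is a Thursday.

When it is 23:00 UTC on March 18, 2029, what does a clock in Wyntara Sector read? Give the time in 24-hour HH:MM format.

1 September 2028 is a Friday, so the first Monday is September 4 and the second is September 11.
1 March 2029 is a Thursday, so the first Monday is March 5 and the third is March 19.
At the standard offset (UTC−02:00), 23:00 UTC − 2h = 21:00 Wyntara Sector standard time.
The standard-time date in Wyntara Sector, March 18, 2029, falls between 11 September 2028 and 19 March 2029, so daylight saving is in effect and Wyntara Sector is at UTC−01:00.
23:00 UTC − 1h = 22:00 local.

22:00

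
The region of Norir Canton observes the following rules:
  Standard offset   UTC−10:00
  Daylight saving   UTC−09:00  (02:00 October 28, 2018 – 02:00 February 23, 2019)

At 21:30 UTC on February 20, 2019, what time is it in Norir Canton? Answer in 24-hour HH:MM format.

12:30

At the standard offset (UTC−10:00), 21:30 UTC − 10h = 11:30 Norir Canton standard time.
The standard-time date in Norir Canton, February 20, 2019, lies within the daylight-saving period (28 October 2018 – 23 February 2019), so Norir Canton is on daylight time, UTC−09:00.
21:30 UTC − 9h = 12:30 local.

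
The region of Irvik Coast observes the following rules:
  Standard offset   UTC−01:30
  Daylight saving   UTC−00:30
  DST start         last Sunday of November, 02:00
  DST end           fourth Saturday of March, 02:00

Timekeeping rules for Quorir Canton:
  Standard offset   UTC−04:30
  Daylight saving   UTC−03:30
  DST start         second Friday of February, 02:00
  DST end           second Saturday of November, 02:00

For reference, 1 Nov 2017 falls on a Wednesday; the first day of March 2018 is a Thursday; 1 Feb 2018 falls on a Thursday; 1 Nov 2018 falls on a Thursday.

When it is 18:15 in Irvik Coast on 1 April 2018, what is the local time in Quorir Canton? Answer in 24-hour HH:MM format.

16:15

1 November 2017 is a Wednesday, so Sundays fall on 5, 12, 19, 26; the last is November 26.
1 March 2018 is a Thursday, so the first Saturday is March 3 and the fourth is March 24.
Daylight saving runs 26 November 2017 – 24 March 2018; 1 April 2018 is outside that window, so Irvik Coast is on standard time at UTC−01:30.
18:15 Irvik Coast + 1h30m = 19:45 UTC.
1 February 2018 is a Thursday, so the first Friday is February 2 and the second is February 9.
1 November 2018 is a Thursday, so the first Saturday is November 3 and the second is November 10.
At the standard offset (UTC−04:30), 19:45 UTC − 4h30m = 15:15 Quorir Canton standard time.
Daylight saving runs 9 February – 10 November; the standard-time date in Quorir Canton, 1 April 2018, is inside that window, so Quorir Canton is at UTC−03:30.
19:45 UTC − 3h30m = 16:15 Quorir Canton.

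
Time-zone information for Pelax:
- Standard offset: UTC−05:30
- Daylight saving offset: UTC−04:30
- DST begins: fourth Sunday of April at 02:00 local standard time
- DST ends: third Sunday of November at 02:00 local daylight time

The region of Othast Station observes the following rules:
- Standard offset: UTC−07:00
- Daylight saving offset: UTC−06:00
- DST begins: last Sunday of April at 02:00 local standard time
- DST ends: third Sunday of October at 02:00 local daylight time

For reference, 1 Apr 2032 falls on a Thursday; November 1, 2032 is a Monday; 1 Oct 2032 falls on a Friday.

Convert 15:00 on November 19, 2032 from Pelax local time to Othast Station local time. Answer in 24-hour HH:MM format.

1 April 2032 is a Thursday, so the first Sunday is April 4 and the fourth is April 25.
1 November 2032 is a Monday, so the first Sunday is November 7 and the third is November 21.
Daylight saving runs 25 April – 21 November; November 19, 2032 is inside that window, so Pelax is at UTC−04:30.
15:00 Pelax + 4h30m = 19:30 UTC.
1 April 2032 is a Thursday, so Sundays fall on 4, 11, 18, 25; the last is April 25.
1 October 2032 is a Friday, so the first Sunday is October 3 and the third is October 17.
At the standard offset (UTC−07:00), 19:30 UTC − 7h = 12:30 Othast Station standard time.
The standard-time date in Othast Station, November 19, 2032, does not fall between 25 April and 17 October, so daylight saving is not in effect and Othast Station is at UTC−07:00.
19:30 UTC − 7h = 12:30 Othast Station.

12:30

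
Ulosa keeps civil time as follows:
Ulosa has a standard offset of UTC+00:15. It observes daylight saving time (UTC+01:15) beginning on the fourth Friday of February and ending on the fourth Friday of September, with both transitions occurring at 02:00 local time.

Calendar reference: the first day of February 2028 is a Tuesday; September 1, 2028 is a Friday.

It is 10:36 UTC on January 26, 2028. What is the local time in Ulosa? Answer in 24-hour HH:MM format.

10:51

1 February 2028 is a Tuesday, so the first Friday is February 4 and the fourth is February 25.
1 September 2028 is a Friday, so the first Friday is September 1 and the fourth is September 22.
At the standard offset (UTC+00:15), 10:36 UTC + 0h15m = 10:51 Ulosa standard time.
The standard-time date in Ulosa, January 26, 2028, does not fall between 25 February and 22 September, so daylight saving is not in effect and Ulosa is at UTC+00:15.
10:36 UTC + 0h15m = 10:51 local.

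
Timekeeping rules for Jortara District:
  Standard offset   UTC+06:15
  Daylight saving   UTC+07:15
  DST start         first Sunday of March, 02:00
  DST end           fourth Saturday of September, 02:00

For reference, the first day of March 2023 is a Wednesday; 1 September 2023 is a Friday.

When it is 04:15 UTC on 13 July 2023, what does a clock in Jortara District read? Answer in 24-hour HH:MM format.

1 March 2023 is a Wednesday, so the first Sunday is March 5.
1 September 2023 is a Friday, so the first Saturday is September 2 and the fourth is September 23.
At the standard offset (UTC+06:15), 04:15 UTC + 6h15m = 10:30 Jortara District standard time.
The standard-time date in Jortara District, 13 July 2023, lies within the daylight-saving period (5 March – 23 September), so Jortara District is on daylight time, UTC+07:15.
04:15 UTC + 7h15m = 11:30 local.

11:30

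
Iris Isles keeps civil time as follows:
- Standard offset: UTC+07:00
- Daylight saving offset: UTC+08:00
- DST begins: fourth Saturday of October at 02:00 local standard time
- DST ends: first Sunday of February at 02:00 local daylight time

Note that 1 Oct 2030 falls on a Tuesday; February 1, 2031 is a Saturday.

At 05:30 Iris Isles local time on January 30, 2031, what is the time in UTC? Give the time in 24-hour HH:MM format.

1 October 2030 is a Tuesday, so the first Saturday is October 5 and the fourth is October 26.
1 February 2031 is a Saturday, so the first Sunday is February 2.
January 30, 2031 falls between 26 October 2030 and 2 February 2031, so daylight saving is in effect and Iris Isles is at UTC+08:00.
05:30 local − 8h = 21:30 UTC (rolling into the previous day, 29 January 2031).

21:30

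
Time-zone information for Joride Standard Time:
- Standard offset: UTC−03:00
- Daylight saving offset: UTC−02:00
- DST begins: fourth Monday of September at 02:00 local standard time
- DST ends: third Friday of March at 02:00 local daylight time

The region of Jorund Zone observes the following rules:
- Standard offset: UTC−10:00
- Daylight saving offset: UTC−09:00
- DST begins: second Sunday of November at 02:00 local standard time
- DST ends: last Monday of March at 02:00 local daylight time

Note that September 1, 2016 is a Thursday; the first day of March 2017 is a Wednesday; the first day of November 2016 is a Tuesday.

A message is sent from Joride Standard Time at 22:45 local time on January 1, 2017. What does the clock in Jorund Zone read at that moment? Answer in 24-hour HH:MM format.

15:45

1 September 2016 is a Thursday, so the first Monday is September 5 and the fourth is September 26.
1 March 2017 is a Wednesday, so the first Friday is March 3 and the third is March 17.
Daylight saving runs 26 September 2016 – 17 March 2017; January 1, 2017 is inside that window, so Joride Standard Time is at UTC−02:00.
22:45 Joride Standard Time + 2h = 00:45 UTC (rolling into the next day, 2 January 2017).
1 November 2016 is a Tuesday, so the first Sunday is November 6 and the second is November 13.
1 March 2017 is a Wednesday, so Mondays fall on 6, 13, 20, 27; the last is March 27.
At the standard offset (UTC−10:00), 00:45 UTC − 10h = 14:45 Jorund Zone standard time (rolling into the previous day, 1 January 2017).
The standard-time date in Jorund Zone, January 1, 2017, falls between 13 November 2016 and 27 March 2017, so daylight saving is in effect and Jorund Zone is at UTC−09:00.
00:45 UTC − 9h = 15:45 Jorund Zone (rolling into the previous day, 1 January 2017).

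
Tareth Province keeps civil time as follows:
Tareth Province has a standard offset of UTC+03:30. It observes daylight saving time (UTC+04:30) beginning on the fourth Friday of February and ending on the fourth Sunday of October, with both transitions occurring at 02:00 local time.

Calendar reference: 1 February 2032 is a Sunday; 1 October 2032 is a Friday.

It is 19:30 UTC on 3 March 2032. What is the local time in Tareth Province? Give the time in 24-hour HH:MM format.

00:00

1 February 2032 is a Sunday, so the first Friday is February 6 and the fourth is February 27.
1 October 2032 is a Friday, so the first Sunday is October 3 and the fourth is October 24.
At the standard offset (UTC+03:30), 19:30 UTC + 3h30m = 23:00 Tareth Province standard time.
Daylight saving runs 27 February – 24 October; the standard-time date in Tareth Province, 3 March 2032, is inside that window, so Tareth Province is at UTC+04:30.
19:30 UTC + 4h30m = 00:00 local (rolling into the next day, 4 March 2032).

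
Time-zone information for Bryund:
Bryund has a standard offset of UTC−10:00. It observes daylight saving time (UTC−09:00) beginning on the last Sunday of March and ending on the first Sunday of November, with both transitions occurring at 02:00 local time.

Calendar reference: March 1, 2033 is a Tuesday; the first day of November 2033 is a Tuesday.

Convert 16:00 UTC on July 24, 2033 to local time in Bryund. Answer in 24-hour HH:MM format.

1 March 2033 is a Tuesday, so Sundays fall on 6, 13, 20, 27; the last is March 27.
1 November 2033 is a Tuesday, so the first Sunday is November 6.
At the standard offset (UTC−10:00), 16:00 UTC − 10h = 06:00 Bryund standard time.
Daylight saving runs 27 March – 6 November; the standard-time date in Bryund, July 24, 2033, is inside that window, so Bryund is at UTC−09:00.
16:00 UTC − 9h = 07:00 local.

07:00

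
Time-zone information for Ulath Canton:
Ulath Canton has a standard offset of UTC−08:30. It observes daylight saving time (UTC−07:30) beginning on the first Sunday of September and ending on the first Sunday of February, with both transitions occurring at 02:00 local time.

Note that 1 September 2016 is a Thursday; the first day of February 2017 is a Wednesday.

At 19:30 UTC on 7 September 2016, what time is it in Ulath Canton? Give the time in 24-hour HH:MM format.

12:00

1 September 2016 is a Thursday, so the first Sunday is September 4.
1 February 2017 is a Wednesday, so the first Sunday is February 5.
At the standard offset (UTC−08:30), 19:30 UTC − 8h30m = 11:00 Ulath Canton standard time.
The standard-time date in Ulath Canton, 7 September 2016, falls between 4 September 2016 and 5 February 2017, so daylight saving is in effect and Ulath Canton is at UTC−07:30.
19:30 UTC − 7h30m = 12:00 local.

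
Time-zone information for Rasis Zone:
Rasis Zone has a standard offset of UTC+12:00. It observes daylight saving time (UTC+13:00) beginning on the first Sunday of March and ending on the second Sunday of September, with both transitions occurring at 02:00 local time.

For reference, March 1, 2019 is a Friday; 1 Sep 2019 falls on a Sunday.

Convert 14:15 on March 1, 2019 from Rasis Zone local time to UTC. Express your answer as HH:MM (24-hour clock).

02:15

1 March 2019 is a Friday, so the first Sunday is March 3.
1 September 2019 is a Sunday, so the first Sunday is September 1 and the second is September 8.
March 1, 2019 does not fall between 3 March and 8 September, so daylight saving is not in effect and Rasis Zone is at UTC+12:00.
14:15 local − 12h = 02:15 UTC.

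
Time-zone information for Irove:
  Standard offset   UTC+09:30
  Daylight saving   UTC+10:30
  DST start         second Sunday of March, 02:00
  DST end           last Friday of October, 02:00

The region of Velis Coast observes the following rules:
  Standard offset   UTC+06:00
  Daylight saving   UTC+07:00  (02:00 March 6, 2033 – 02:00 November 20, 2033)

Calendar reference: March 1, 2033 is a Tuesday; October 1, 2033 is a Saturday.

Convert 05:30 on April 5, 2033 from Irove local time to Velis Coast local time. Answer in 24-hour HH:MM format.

02:00

1 March 2033 is a Tuesday, so the first Sunday is March 6 and the second is March 13.
1 October 2033 is a Saturday, so Fridays fall on 7, 14, 21, 28; the last is October 28.
April 5, 2033 lies within the daylight-saving period (13 March – 28 October), so Irove is on daylight time, UTC+10:30.
05:30 Irove − 10h30m = 19:00 UTC (rolling into the previous day, 4 April 2033).
At the standard offset (UTC+06:00), 19:00 UTC + 6h = 01:00 Velis Coast standard time (rolling into the next day, 5 April 2033).
The standard-time date in Velis Coast, April 5, 2033, lies within the daylight-saving period (6 March – 20 November), so Velis Coast is on daylight time, UTC+07:00.
19:00 UTC + 7h = 02:00 Velis Coast (rolling into the next day, 5 April 2033).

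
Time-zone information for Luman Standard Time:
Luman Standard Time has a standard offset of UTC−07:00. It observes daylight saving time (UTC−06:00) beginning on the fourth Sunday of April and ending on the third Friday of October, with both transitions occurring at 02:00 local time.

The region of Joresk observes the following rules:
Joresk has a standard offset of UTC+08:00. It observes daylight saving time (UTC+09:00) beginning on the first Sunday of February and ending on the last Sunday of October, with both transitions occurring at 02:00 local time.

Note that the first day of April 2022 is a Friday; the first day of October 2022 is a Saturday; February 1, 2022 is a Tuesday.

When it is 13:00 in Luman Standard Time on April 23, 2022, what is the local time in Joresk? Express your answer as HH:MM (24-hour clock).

05:00

1 April 2022 is a Friday, so the first Sunday is April 3 and the fourth is April 24.
1 October 2022 is a Saturday, so the first Friday is October 7 and the third is October 21.
April 23, 2022 is outside the daylight-saving period (24 April – 21 October), so Luman Standard Time is on standard time, UTC−07:00.
13:00 Luman Standard Time + 7h = 20:00 UTC.
1 February 2022 is a Tuesday, so the first Sunday is February 6.
1 October 2022 is a Saturday, so Sundays fall on 2, 9, 16, 23, 30; the last is October 30.
At the standard offset (UTC+08:00), 20:00 UTC + 8h = 04:00 Joresk standard time (rolling into the next day, 24 April 2022).
The standard-time date in Joresk, April 24, 2022, falls between 6 February and 30 October, so daylight saving is in effect and Joresk is at UTC+09:00.
20:00 UTC + 9h = 05:00 Joresk (rolling into the next day, 24 April 2022).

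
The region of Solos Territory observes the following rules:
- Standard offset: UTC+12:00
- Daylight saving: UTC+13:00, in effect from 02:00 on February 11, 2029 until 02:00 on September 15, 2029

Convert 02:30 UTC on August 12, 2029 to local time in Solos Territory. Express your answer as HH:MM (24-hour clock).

15:30

At the standard offset (UTC+12:00), 02:30 UTC + 12h = 14:30 Solos Territory standard time.
Daylight saving runs 11 February – 15 September; the standard-time date in Solos Territory, August 12, 2029, is inside that window, so Solos Territory is at UTC+13:00.
02:30 UTC + 13h = 15:30 local.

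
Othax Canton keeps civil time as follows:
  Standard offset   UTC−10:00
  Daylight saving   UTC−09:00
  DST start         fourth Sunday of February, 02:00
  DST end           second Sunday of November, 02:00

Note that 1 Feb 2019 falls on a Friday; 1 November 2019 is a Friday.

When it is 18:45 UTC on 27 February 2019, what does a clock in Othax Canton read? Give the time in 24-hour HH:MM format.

09:45

1 February 2019 is a Friday, so the first Sunday is February 3 and the fourth is February 24.
1 November 2019 is a Friday, so the first Sunday is November 3 and the second is November 10.
At the standard offset (UTC−10:00), 18:45 UTC − 10h = 08:45 Othax Canton standard time.
Daylight saving runs 24 February – 10 November; the standard-time date in Othax Canton, 27 February 2019, is inside that window, so Othax Canton is at UTC−09:00.
18:45 UTC − 9h = 09:45 local.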